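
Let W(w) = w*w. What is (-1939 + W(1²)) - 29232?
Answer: -31170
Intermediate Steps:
W(w) = w²
(-1939 + W(1²)) - 29232 = (-1939 + (1²)²) - 29232 = (-1939 + 1²) - 29232 = (-1939 + 1) - 29232 = -1938 - 29232 = -31170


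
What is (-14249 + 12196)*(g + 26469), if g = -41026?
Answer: 29885521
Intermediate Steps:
(-14249 + 12196)*(g + 26469) = (-14249 + 12196)*(-41026 + 26469) = -2053*(-14557) = 29885521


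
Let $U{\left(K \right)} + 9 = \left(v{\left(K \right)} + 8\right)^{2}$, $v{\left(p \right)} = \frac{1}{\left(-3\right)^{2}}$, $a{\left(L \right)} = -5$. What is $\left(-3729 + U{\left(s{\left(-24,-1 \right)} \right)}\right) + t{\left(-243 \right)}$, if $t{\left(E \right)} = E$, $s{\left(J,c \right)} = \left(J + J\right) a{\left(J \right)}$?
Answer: $- \frac{317132}{81} \approx -3915.2$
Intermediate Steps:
$s{\left(J,c \right)} = - 10 J$ ($s{\left(J,c \right)} = \left(J + J\right) \left(-5\right) = 2 J \left(-5\right) = - 10 J$)
$v{\left(p \right)} = \frac{1}{9}$
$U{\left(K \right)} = \frac{4600}{81}$ ($U{\left(K \right)} = -9 + \left(\frac{1}{9} + 8\right)^{2} = -9 + \left(\frac{73}{9}\right)^{2} = -9 + \frac{5329}{81} = \frac{4600}{81}$)
$\left(-3729 + U{\left(s{\left(-24,-1 \right)} \right)}\right) + t{\left(-243 \right)} = \left(-3729 + \frac{4600}{81}\right) - 243 = - \frac{297449}{81} - 243 = - \frac{317132}{81}$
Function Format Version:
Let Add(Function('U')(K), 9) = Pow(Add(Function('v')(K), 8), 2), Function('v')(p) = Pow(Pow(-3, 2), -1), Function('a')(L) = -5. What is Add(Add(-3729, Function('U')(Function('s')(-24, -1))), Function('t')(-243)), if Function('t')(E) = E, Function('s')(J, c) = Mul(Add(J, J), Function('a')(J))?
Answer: Rational(-317132, 81) ≈ -3915.2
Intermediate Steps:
Function('s')(J, c) = Mul(-10, J) (Function('s')(J, c) = Mul(Add(J, J), -5) = Mul(Mul(2, J), -5) = Mul(-10, J))
Function('v')(p) = Rational(1, 9) (Function('v')(p) = Pow(9, -1) = Rational(1, 9))
Function('U')(K) = Rational(4600, 81) (Function('U')(K) = Add(-9, Pow(Add(Rational(1, 9), 8), 2)) = Add(-9, Pow(Rational(73, 9), 2)) = Add(-9, Rational(5329, 81)) = Rational(4600, 81))
Add(Add(-3729, Function('U')(Function('s')(-24, -1))), Function('t')(-243)) = Add(Add(-3729, Rational(4600, 81)), -243) = Add(Rational(-297449, 81), -243) = Rational(-317132, 81)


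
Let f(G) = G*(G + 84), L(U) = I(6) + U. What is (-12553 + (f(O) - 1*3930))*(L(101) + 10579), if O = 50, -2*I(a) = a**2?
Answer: -104306346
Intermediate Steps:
I(a) = -a**2/2
L(U) = -18 + U (L(U) = -1/2*6**2 + U = -1/2*36 + U = -18 + U)
f(G) = G*(84 + G)
(-12553 + (f(O) - 1*3930))*(L(101) + 10579) = (-12553 + (50*(84 + 50) - 1*3930))*((-18 + 101) + 10579) = (-12553 + (50*134 - 3930))*(83 + 10579) = (-12553 + (6700 - 3930))*10662 = (-12553 + 2770)*10662 = -9783*10662 = -104306346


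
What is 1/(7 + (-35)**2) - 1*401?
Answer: -494031/1232 ≈ -401.00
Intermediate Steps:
1/(7 + (-35)**2) - 1*401 = 1/(7 + 1225) - 401 = 1/1232 - 401 = -494031/1232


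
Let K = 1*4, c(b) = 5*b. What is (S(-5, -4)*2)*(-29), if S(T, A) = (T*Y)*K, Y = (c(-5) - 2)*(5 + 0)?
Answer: -156600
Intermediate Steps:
Y = -135 (Y = (5*(-5) - 2)*(5 + 0) = (-25 - 2)*5 = -27*5 = -135)
K = 4
S(T, A) = -540*T (S(T, A) = (T*(-135))*4 = -135*T*4 = -540*T)
(S(-5, -4)*2)*(-29) = (-540*(-5)*2)*(-29) = (2700*2)*(-29) = 5400*(-29) = -156600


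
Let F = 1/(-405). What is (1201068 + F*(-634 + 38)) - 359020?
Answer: 341030036/405 ≈ 8.4205e+5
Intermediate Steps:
F = -1/405 ≈ -0.0024691
(1201068 + F*(-634 + 38)) - 359020 = (1201068 - (-634 + 38)/405) - 359020 = (1201068 - 1/405*(-596)) - 359020 = (1201068 + 596/405) - 359020 = 486433136/405 - 359020 = 341030036/405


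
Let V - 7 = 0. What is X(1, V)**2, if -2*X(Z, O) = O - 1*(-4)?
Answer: 121/4 ≈ 30.250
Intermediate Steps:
V = 7 (V = 7 + 0 = 7)
X(Z, O) = -2 - O/2 (X(Z, O) = -(O - 1*(-4))/2 = -(O + 4)/2 = -(4 + O)/2 = -2 - O/2)
X(1, V)**2 = (-2 - 1/2*7)**2 = (-2 - 7/2)**2 = (-11/2)**2 = 121/4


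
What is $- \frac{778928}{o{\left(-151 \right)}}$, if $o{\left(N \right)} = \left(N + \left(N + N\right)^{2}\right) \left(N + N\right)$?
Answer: $\frac{389464}{13749003} \approx 0.028327$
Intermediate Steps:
$o{\left(N \right)} = 2 N \left(N + 4 N^{2}\right)$ ($o{\left(N \right)} = \left(N + \left(2 N\right)^{2}\right) 2 N = \left(N + 4 N^{2}\right) 2 N = 2 N \left(N + 4 N^{2}\right)$)
$- \frac{778928}{o{\left(-151 \right)}} = - \frac{778928}{\left(-151\right)^{2} \left(2 + 8 \left(-151\right)\right)} = - \frac{778928}{22801 \left(2 - 1208\right)} = - \frac{778928}{22801 \left(-1206\right)} = - \frac{778928}{-27498006} = \left(-778928\right) \left(- \frac{1}{27498006}\right) = \frac{389464}{13749003}$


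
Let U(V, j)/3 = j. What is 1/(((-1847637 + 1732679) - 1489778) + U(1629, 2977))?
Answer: -1/1595805 ≈ -6.2664e-7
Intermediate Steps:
U(V, j) = 3*j
1/(((-1847637 + 1732679) - 1489778) + U(1629, 2977)) = 1/(((-1847637 + 1732679) - 1489778) + 3*2977) = 1/((-114958 - 1489778) + 8931) = 1/(-1604736 + 8931) = 1/(-1595805) = -1/1595805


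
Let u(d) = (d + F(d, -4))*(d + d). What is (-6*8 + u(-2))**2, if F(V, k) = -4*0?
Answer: 1600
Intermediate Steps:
F(V, k) = 0
u(d) = 2*d**2 (u(d) = (d + 0)*(d + d) = d*(2*d) = 2*d**2)
(-6*8 + u(-2))**2 = (-6*8 + 2*(-2)**2)**2 = (-48 + 2*4)**2 = (-48 + 8)**2 = (-40)**2 = 1600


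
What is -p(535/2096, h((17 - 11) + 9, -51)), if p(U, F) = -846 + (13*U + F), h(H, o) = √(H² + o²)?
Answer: 1766261/2096 - 3*√314 ≈ 789.52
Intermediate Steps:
p(U, F) = -846 + F + 13*U (p(U, F) = -846 + (F + 13*U) = -846 + F + 13*U)
-p(535/2096, h((17 - 11) + 9, -51)) = -(-846 + √(((17 - 11) + 9)² + (-51)²) + 13*(535/2096)) = -(-846 + √((6 + 9)² + 2601) + 13*(535*(1/2096))) = -(-846 + √(15² + 2601) + 13*(535/2096)) = -(-846 + √(225 + 2601) + 6955/2096) = -(-846 + √2826 + 6955/2096) = -(-846 + 3*√314 + 6955/2096) = -(-1766261/2096 + 3*√314) = 1766261/2096 - 3*√314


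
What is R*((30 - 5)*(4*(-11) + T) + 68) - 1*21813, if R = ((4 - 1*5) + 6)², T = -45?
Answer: -75738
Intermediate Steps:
R = 25 (R = ((4 - 5) + 6)² = (-1 + 6)² = 5² = 25)
R*((30 - 5)*(4*(-11) + T) + 68) - 1*21813 = 25*((30 - 5)*(4*(-11) - 45) + 68) - 1*21813 = 25*(25*(-44 - 45) + 68) - 21813 = 25*(25*(-89) + 68) - 21813 = 25*(-2225 + 68) - 21813 = 25*(-2157) - 21813 = -53925 - 21813 = -75738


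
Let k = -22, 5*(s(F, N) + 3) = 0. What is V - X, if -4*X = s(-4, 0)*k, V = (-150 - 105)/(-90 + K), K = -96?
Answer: 554/31 ≈ 17.871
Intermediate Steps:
s(F, N) = -3 (s(F, N) = -3 + (⅕)*0 = -3 + 0 = -3)
V = 85/62 (V = (-150 - 105)/(-90 - 96) = -255/(-186) = -255*(-1/186) = 85/62 ≈ 1.3710)
X = -33/2 (X = -(-3)*(-22)/4 = -¼*66 = -33/2 ≈ -16.500)
V - X = 85/62 - 1*(-33/2) = 85/62 + 33/2 = 554/31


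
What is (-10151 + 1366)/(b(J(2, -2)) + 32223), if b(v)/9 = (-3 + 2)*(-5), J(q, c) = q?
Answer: -8785/32268 ≈ -0.27225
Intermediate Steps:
b(v) = 45 (b(v) = 9*((-3 + 2)*(-5)) = 9*(-1*(-5)) = 9*5 = 45)
(-10151 + 1366)/(b(J(2, -2)) + 32223) = (-10151 + 1366)/(45 + 32223) = -8785/32268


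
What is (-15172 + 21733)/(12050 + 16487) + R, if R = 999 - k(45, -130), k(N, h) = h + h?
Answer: 35934644/28537 ≈ 1259.2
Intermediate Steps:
k(N, h) = 2*h
R = 1259 (R = 999 - 2*(-130) = 999 - 1*(-260) = 999 + 260 = 1259)
(-15172 + 21733)/(12050 + 16487) + R = (-15172 + 21733)/(12050 + 16487) + 1259 = 6561/28537 + 1259 = 35934644/28537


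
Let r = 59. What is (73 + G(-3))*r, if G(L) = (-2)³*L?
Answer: 5723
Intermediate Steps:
G(L) = -8*L
(73 + G(-3))*r = (73 - 8*(-3))*59 = (73 + 24)*59 = 97*59 = 5723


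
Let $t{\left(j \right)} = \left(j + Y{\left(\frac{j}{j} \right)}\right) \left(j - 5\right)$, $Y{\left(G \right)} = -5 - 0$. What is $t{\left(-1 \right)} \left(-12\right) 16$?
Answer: $-6912$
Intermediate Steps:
$Y{\left(G \right)} = -5$ ($Y{\left(G \right)} = -5 + 0 = -5$)
$t{\left(j \right)} = \left(-5 + j\right)^{2}$ ($t{\left(j \right)} = \left(j - 5\right) \left(j - 5\right) = \left(-5 + j\right) \left(-5 + j\right) = \left(-5 + j\right)^{2}$)
$t{\left(-1 \right)} \left(-12\right) 16 = \left(25 + \left(-1\right)^{2} - -10\right) \left(-12\right) 16 = \left(25 + 1 + 10\right) \left(-12\right) 16 = 36 \left(-12\right) 16 = \left(-432\right) 16 = -6912$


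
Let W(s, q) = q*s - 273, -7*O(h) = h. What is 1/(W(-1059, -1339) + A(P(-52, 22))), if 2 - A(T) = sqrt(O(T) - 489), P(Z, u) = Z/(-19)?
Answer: 188558090/267324461000789 + I*sqrt(8656837)/267324461000789 ≈ 7.0535e-7 + 1.1006e-11*I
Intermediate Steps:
P(Z, u) = -Z/19 (P(Z, u) = Z*(-1/19) = -Z/19)
O(h) = -h/7
W(s, q) = -273 + q*s
A(T) = 2 - sqrt(-489 - T/7) (A(T) = 2 - sqrt(-T/7 - 489) = 2 - sqrt(-489 - T/7))
1/(W(-1059, -1339) + A(P(-52, 22))) = 1/((-273 - 1339*(-1059)) + (2 - sqrt(-23961 - (-7)*(-52)/19)/7)) = 1/((-273 + 1418001) + (2 - sqrt(-23961 - 7*52/19)/7)) = 1/(1417728 + (2 - sqrt(-23961 - 364/19)/7)) = 1/(1417728 + (2 - I*sqrt(8656837)/133)) = 1/(1417730 - I*sqrt(8656837)/133)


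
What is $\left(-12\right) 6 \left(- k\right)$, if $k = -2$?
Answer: $-144$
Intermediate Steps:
$\left(-12\right) 6 \left(- k\right) = \left(-12\right) 6 \left(\left(-1\right) \left(-2\right)\right) = \left(-72\right) 2 = -144$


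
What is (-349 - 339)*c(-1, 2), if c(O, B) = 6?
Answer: -4128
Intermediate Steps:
(-349 - 339)*c(-1, 2) = (-349 - 339)*6 = -688*6 = -4128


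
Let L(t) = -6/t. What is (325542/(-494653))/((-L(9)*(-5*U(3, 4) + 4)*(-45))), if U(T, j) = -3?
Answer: 54257/46992035 ≈ 0.0011546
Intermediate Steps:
(325542/(-494653))/((-L(9)*(-5*U(3, 4) + 4)*(-45))) = (325542/(-494653))/((-(-6/9)*(-5*(-3) + 4)*(-45))) = (325542*(-1/494653))/((-(-6*1/9)*(15 + 4)*(-45))) = -325542/(494653*((-(-2/3*19)*(-45)))) = -325542/(494653*((-(-38)*(-45)/3))) = -325542/(494653*((-1*570))) = -325542/494653/(-570) = -325542/494653*(-1/570) = 54257/46992035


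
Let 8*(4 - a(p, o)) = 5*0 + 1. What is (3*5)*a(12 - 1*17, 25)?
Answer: 465/8 ≈ 58.125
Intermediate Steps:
a(p, o) = 31/8 (a(p, o) = 4 - (5*0 + 1)/8 = 4 - (0 + 1)/8 = 4 - 1/8*1 = 4 - 1/8 = 31/8)
(3*5)*a(12 - 1*17, 25) = (3*5)*(31/8) = 15*(31/8) = 465/8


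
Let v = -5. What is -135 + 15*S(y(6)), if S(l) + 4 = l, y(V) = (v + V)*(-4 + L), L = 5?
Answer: -180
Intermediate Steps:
y(V) = -5 + V (y(V) = (-5 + V)*(-4 + 5) = (-5 + V)*1 = -5 + V)
S(l) = -4 + l
-135 + 15*S(y(6)) = -135 + 15*(-4 + (-5 + 6)) = -135 + 15*(-4 + 1) = -135 + 15*(-3) = -135 - 45 = -180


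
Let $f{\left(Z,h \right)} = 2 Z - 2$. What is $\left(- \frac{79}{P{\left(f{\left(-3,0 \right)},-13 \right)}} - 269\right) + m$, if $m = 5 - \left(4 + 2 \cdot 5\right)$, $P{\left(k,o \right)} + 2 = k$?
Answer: $- \frac{2701}{10} \approx -270.1$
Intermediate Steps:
$f{\left(Z,h \right)} = -2 + 2 Z$
$P{\left(k,o \right)} = -2 + k$
$m = -9$ ($m = 5 - \left(4 + 10\right) = 5 - 14 = -9$)
$\left(- \frac{79}{P{\left(f{\left(-3,0 \right)},-13 \right)}} - 269\right) + m = \left(- \frac{79}{-2 + \left(-2 + 2 \left(-3\right)\right)} - 269\right) - 9 = \left(- \frac{79}{-2 - 8} - 269\right) - 9 = \left(- \frac{79}{-10} - 269\right) - 9 = \left(\left(-79\right) \left(- \frac{1}{10}\right) - 269\right) - 9 = \left(\frac{79}{10} - 269\right) - 9 = - \frac{2611}{10} - 9 = - \frac{2701}{10}$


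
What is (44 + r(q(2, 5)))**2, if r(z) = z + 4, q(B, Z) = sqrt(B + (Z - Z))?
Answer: (48 + sqrt(2))**2 ≈ 2441.8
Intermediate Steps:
q(B, Z) = sqrt(B) (q(B, Z) = sqrt(B + 0) = sqrt(B))
r(z) = 4 + z
(44 + r(q(2, 5)))**2 = (44 + (4 + sqrt(2)))**2 = (48 + sqrt(2))**2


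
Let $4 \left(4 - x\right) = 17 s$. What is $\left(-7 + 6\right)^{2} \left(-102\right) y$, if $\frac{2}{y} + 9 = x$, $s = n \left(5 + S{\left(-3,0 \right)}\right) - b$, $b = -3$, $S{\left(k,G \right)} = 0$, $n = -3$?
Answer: $- \frac{102}{23} \approx -4.4348$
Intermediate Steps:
$s = -12$ ($s = - 3 \left(5 + 0\right) - -3 = \left(-3\right) 5 + 3 = -15 + 3 = -12$)
$x = 55$ ($x = 4 - \frac{17 \left(-12\right)}{4} = 4 - -51 = 4 + 51 = 55$)
$y = \frac{1}{23}$ ($y = \frac{2}{-9 + 55} = \frac{2}{46} = 2 \cdot \frac{1}{46} = \frac{1}{23} \approx 0.043478$)
$\left(-7 + 6\right)^{2} \left(-102\right) y = \left(-7 + 6\right)^{2} \left(-102\right) \frac{1}{23} = \left(-1\right)^{2} \left(-102\right) \frac{1}{23} = 1 \left(-102\right) \frac{1}{23} = \left(-102\right) \frac{1}{23} = - \frac{102}{23}$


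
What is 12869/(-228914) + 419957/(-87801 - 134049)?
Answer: -24747256087/12696142725 ≈ -1.9492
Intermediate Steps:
12869/(-228914) + 419957/(-87801 - 134049) = 12869*(-1/228914) + 419957/(-221850) = -12869/228914 + 419957*(-1/221850) = -12869/228914 - 419957/221850 = -24747256087/12696142725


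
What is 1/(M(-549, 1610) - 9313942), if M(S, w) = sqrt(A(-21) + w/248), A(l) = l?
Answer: -1154928808/10756939931842935 - 2*I*sqrt(55769)/10756939931842935 ≈ -1.0737e-7 - 4.3907e-14*I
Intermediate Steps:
M(S, w) = sqrt(-21 + w/248)
1/(M(-549, 1610) - 9313942) = 1/(sqrt(-322896 + 62*1610)/124 - 9313942) = 1/(sqrt(-322896 + 99820)/124 - 9313942) = 1/(sqrt(-223076)/124 - 9313942) = 1/((2*I*sqrt(55769))/124 - 9313942) = 1/(I*sqrt(55769)/62 - 9313942) = 1/(-9313942 + I*sqrt(55769)/62)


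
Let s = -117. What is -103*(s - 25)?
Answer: 14626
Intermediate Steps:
-103*(s - 25) = -103*(-117 - 25) = -103*(-142) = 14626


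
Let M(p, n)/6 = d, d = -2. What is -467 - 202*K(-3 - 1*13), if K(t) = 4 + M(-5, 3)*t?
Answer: -40059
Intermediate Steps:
M(p, n) = -12 (M(p, n) = 6*(-2) = -12)
K(t) = 4 - 12*t
-467 - 202*K(-3 - 1*13) = -467 - 202*(4 - 12*(-3 - 1*13)) = -467 - 202*(4 - 12*(-3 - 13)) = -467 - 202*(4 - 12*(-16)) = -467 - 202*(4 + 192) = -467 - 202*196 = -467 - 39592 = -40059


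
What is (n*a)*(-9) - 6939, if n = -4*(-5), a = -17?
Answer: -3879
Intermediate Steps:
n = 20
(n*a)*(-9) - 6939 = (20*(-17))*(-9) - 6939 = -340*(-9) - 6939 = 3060 - 6939 = -3879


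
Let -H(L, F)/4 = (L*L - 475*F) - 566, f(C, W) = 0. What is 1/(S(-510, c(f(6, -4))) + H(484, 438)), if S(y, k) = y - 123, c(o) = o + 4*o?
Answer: -1/103193 ≈ -9.6906e-6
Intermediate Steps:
H(L, F) = 2264 - 4*L**2 + 1900*F (H(L, F) = -4*((L*L - 475*F) - 566) = -4*((L**2 - 475*F) - 566) = -4*(-566 + L**2 - 475*F) = 2264 - 4*L**2 + 1900*F)
c(o) = 5*o
S(y, k) = -123 + y
1/(S(-510, c(f(6, -4))) + H(484, 438)) = 1/((-123 - 510) + (2264 - 4*484**2 + 1900*438)) = 1/(-633 + (2264 - 4*234256 + 832200)) = 1/(-633 + (2264 - 937024 + 832200)) = 1/(-633 - 102560) = 1/(-103193) = -1/103193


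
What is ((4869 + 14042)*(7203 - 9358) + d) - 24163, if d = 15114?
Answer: -40762254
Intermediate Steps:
((4869 + 14042)*(7203 - 9358) + d) - 24163 = ((4869 + 14042)*(7203 - 9358) + 15114) - 24163 = (18911*(-2155) + 15114) - 24163 = (-40753205 + 15114) - 24163 = -40738091 - 24163 = -40762254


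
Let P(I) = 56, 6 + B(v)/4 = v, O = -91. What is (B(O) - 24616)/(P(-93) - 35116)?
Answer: 6251/8765 ≈ 0.71318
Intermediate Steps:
B(v) = -24 + 4*v
(B(O) - 24616)/(P(-93) - 35116) = ((-24 + 4*(-91)) - 24616)/(56 - 35116) = ((-24 - 364) - 24616)/(-35060) = (-388 - 24616)*(-1/35060) = -25004*(-1/35060) = 6251/8765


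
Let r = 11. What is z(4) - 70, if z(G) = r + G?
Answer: -55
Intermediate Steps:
z(G) = 11 + G
z(4) - 70 = (11 + 4) - 70 = 15 - 70 = -55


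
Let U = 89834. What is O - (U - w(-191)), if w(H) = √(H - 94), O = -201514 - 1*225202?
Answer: -516550 + I*√285 ≈ -5.1655e+5 + 16.882*I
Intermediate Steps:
O = -426716 (O = -201514 - 225202 = -426716)
w(H) = √(-94 + H)
O - (U - w(-191)) = -426716 - (89834 - √(-94 - 191)) = -426716 - (89834 - √(-285)) = -426716 - (89834 - I*√285) = -426716 + (-89834 + I*√285) = -516550 + I*√285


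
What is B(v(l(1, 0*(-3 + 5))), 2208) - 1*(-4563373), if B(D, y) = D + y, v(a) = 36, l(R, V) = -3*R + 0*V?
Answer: 4565617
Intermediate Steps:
l(R, V) = -3*R (l(R, V) = -3*R + 0 = -3*R)
B(v(l(1, 0*(-3 + 5))), 2208) - 1*(-4563373) = (36 + 2208) - 1*(-4563373) = 2244 + 4563373 = 4565617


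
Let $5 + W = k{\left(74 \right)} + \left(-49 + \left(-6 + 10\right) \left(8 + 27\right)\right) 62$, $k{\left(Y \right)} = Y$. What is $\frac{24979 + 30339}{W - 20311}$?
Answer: $- \frac{27659}{7300} \approx -3.7889$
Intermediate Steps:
$W = 5711$ ($W = -5 + \left(74 + \left(-49 + \left(-6 + 10\right) \left(8 + 27\right)\right) 62\right) = -5 + \left(74 + \left(-49 + 4 \cdot 35\right) 62\right) = -5 + \left(74 + \left(-49 + 140\right) 62\right) = -5 + \left(74 + 91 \cdot 62\right) = -5 + \left(74 + 5642\right) = -5 + 5716 = 5711$)
$\frac{24979 + 30339}{W - 20311} = \frac{24979 + 30339}{5711 - 20311} = \frac{55318}{-14600} = 55318 \left(- \frac{1}{14600}\right) = - \frac{27659}{7300}$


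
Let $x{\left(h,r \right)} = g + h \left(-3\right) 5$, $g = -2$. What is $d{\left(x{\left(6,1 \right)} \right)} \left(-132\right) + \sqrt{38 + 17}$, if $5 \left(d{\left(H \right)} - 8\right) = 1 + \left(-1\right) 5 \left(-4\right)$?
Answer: $- \frac{8052}{5} + \sqrt{55} \approx -1603.0$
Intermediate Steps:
$x{\left(h,r \right)} = -2 - 15 h$ ($x{\left(h,r \right)} = -2 + h \left(-3\right) 5 = -2 + - 3 h 5 = -2 - 15 h$)
$d{\left(H \right)} = \frac{61}{5}$ ($d{\left(H \right)} = 8 + \frac{1 + \left(-1\right) 5 \left(-4\right)}{5} = 8 + \frac{1 - -20}{5} = 8 + \frac{1 + 20}{5} = 8 + \frac{1}{5} \cdot 21 = 8 + \frac{21}{5} = \frac{61}{5}$)
$d{\left(x{\left(6,1 \right)} \right)} \left(-132\right) + \sqrt{38 + 17} = \frac{61}{5} \left(-132\right) + \sqrt{38 + 17} = - \frac{8052}{5} + \sqrt{55}$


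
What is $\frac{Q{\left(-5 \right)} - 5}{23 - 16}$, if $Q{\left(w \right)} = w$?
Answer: $- \frac{10}{7} \approx -1.4286$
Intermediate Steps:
$\frac{Q{\left(-5 \right)} - 5}{23 - 16} = \frac{-5 - 5}{23 - 16} = - \frac{10}{23 - 16} = - \frac{10}{7}$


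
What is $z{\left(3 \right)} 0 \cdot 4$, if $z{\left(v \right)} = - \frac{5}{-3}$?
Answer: $0$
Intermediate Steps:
$z{\left(v \right)} = \frac{5}{3}$ ($z{\left(v \right)} = \left(-5\right) \left(- \frac{1}{3}\right) = \frac{5}{3}$)
$z{\left(3 \right)} 0 \cdot 4 = \frac{5}{3} \cdot 0 \cdot 4 = 0 \cdot 4 = 0$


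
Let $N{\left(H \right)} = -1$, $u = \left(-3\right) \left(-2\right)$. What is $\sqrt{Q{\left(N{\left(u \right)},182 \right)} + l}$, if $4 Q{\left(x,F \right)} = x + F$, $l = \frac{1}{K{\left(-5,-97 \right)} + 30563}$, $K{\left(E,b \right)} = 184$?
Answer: $\frac{\sqrt{171113542617}}{61494} \approx 6.7268$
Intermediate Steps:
$u = 6$
$l = \frac{1}{30747}$ ($l = \frac{1}{184 + 30563} = \frac{1}{30747} \approx 3.2523 \cdot 10^{-5}$)
$Q{\left(x,F \right)} = \frac{F}{4} + \frac{x}{4}$ ($Q{\left(x,F \right)} = \frac{x + F}{4} = \frac{F + x}{4} = \frac{F}{4} + \frac{x}{4}$)
$\sqrt{Q{\left(N{\left(u \right)},182 \right)} + l} = \sqrt{\left(\frac{1}{4} \cdot 182 + \frac{1}{4} \left(-1\right)\right) + \frac{1}{30747}} = \sqrt{\left(\frac{91}{2} - \frac{1}{4}\right) + \frac{1}{30747}} = \sqrt{\frac{181}{4} + \frac{1}{30747}} = \sqrt{\frac{5565211}{122988}} = \frac{\sqrt{171113542617}}{61494}$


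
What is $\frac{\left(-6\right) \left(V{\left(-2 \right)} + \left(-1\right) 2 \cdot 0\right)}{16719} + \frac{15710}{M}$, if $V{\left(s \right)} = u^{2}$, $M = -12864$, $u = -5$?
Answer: $- \frac{44097515}{35845536} \approx -1.2302$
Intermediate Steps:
$V{\left(s \right)} = 25$ ($V{\left(s \right)} = \left(-5\right)^{2} = 25$)
$\frac{\left(-6\right) \left(V{\left(-2 \right)} + \left(-1\right) 2 \cdot 0\right)}{16719} + \frac{15710}{M} = \frac{\left(-6\right) \left(25 + \left(-1\right) 2 \cdot 0\right)}{16719} + \frac{15710}{-12864} = - 6 \left(25 - 0\right) \frac{1}{16719} + 15710 \left(- \frac{1}{12864}\right) = - 6 \left(25 + 0\right) \frac{1}{16719} - \frac{7855}{6432} = \left(-6\right) 25 \cdot \frac{1}{16719} - \frac{7855}{6432} = \left(-150\right) \frac{1}{16719} - \frac{7855}{6432} = - \frac{50}{5573} - \frac{7855}{6432} = - \frac{44097515}{35845536}$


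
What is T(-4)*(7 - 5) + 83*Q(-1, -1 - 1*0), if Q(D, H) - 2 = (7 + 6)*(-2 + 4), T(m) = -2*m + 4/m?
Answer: 2338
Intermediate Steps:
Q(D, H) = 28 (Q(D, H) = 2 + (7 + 6)*(-2 + 4) = 2 + 13*2 = 2 + 26 = 28)
T(-4)*(7 - 5) + 83*Q(-1, -1 - 1*0) = (-2*(-4) + 4/(-4))*(7 - 5) + 83*28 = (8 + 4*(-1/4))*2 + 2324 = (8 - 1)*2 + 2324 = 7*2 + 2324 = 14 + 2324 = 2338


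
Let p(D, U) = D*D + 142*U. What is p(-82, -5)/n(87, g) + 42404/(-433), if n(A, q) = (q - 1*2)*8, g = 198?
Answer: -31942705/339472 ≈ -94.095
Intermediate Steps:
n(A, q) = -16 + 8*q (n(A, q) = (q - 2)*8 = (-2 + q)*8 = -16 + 8*q)
p(D, U) = D² + 142*U
p(-82, -5)/n(87, g) + 42404/(-433) = ((-82)² + 142*(-5))/(-16 + 8*198) + 42404/(-433) = (6724 - 710)/(-16 + 1584) + 42404*(-1/433) = 6014/1568 - 42404/433 = 6014*(1/1568) - 42404/433 = 3007/784 - 42404/433 = -31942705/339472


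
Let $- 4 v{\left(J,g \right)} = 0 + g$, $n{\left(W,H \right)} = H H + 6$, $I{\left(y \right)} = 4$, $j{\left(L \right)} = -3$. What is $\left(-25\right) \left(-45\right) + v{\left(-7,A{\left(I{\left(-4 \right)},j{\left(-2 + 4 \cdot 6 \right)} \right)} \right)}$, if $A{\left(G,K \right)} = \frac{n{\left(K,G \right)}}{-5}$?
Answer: $\frac{11261}{10} \approx 1126.1$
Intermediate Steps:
$n{\left(W,H \right)} = 6 + H^{2}$ ($n{\left(W,H \right)} = H^{2} + 6 = 6 + H^{2}$)
$A{\left(G,K \right)} = - \frac{6}{5} - \frac{G^{2}}{5}$ ($A{\left(G,K \right)} = \frac{6 + G^{2}}{-5} = \left(6 + G^{2}\right) \left(- \frac{1}{5}\right) = - \frac{6}{5} - \frac{G^{2}}{5}$)
$v{\left(J,g \right)} = - \frac{g}{4}$ ($v{\left(J,g \right)} = - \frac{0 + g}{4} = - \frac{g}{4}$)
$\left(-25\right) \left(-45\right) + v{\left(-7,A{\left(I{\left(-4 \right)},j{\left(-2 + 4 \cdot 6 \right)} \right)} \right)} = \left(-25\right) \left(-45\right) - \frac{- \frac{6}{5} - \frac{4^{2}}{5}}{4} = 1125 - \frac{- \frac{6}{5} - \frac{16}{5}}{4} = 1125 - - \frac{11}{10} = 1125 + \frac{11}{10} = \frac{11261}{10}$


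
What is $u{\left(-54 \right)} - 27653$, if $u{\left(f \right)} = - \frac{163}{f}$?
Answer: $- \frac{1493099}{54} \approx -27650.0$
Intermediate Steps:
$u{\left(-54 \right)} - 27653 = - \frac{163}{-54} - 27653 = \left(-163\right) \left(- \frac{1}{54}\right) - 27653 = \frac{163}{54} - 27653 = - \frac{1493099}{54}$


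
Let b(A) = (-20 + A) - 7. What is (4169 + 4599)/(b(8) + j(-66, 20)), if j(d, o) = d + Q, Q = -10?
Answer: -8768/95 ≈ -92.295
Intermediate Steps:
j(d, o) = -10 + d (j(d, o) = d - 10 = -10 + d)
b(A) = -27 + A
(4169 + 4599)/(b(8) + j(-66, 20)) = (4169 + 4599)/((-27 + 8) + (-10 - 66)) = 8768/(-19 - 76) = 8768/(-95) = 8768*(-1/95) = -8768/95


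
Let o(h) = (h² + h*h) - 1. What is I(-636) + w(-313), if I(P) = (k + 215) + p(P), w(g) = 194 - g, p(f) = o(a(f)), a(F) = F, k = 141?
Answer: 809854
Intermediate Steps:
o(h) = -1 + 2*h² (o(h) = (h² + h²) - 1 = 2*h² - 1 = -1 + 2*h²)
p(f) = -1 + 2*f²
I(P) = 355 + 2*P² (I(P) = (141 + 215) + (-1 + 2*P²) = 356 + (-1 + 2*P²) = 355 + 2*P²)
I(-636) + w(-313) = (355 + 2*(-636)²) + (194 - 1*(-313)) = (355 + 2*404496) + (194 + 313) = (355 + 808992) + 507 = 809347 + 507 = 809854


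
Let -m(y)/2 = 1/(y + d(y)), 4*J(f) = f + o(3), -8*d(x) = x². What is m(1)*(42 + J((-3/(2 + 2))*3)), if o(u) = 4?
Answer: -97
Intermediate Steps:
d(x) = -x²/8
J(f) = 1 + f/4 (J(f) = (f + 4)/4 = (4 + f)/4 = 1 + f/4)
m(y) = -2/(y - y²/8)
m(1)*(42 + J((-3/(2 + 2))*3)) = (16/(1*(-8 + 1)))*(42 + (1 + ((-3/(2 + 2))*3)/4)) = (16*1/(-7))*(42 + (1 + ((-3/4)*3)/4)) = (16*1*(-⅐))*(42 + (1 + (((¼)*(-3))*3)/4)) = -16*(42 + (1 + (-¾*3)/4))/7 = -16*(42 + (1 + (¼)*(-9/4)))/7 = -16*(42 + (1 - 9/16))/7 = -16*(42 + 7/16)/7 = -16/7*679/16 = -97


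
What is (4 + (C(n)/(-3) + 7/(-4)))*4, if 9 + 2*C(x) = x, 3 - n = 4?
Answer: 47/3 ≈ 15.667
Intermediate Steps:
n = -1 (n = 3 - 1*4 = 3 - 4 = -1)
C(x) = -9/2 + x/2
(4 + (C(n)/(-3) + 7/(-4)))*4 = (4 + ((-9/2 + (½)*(-1))/(-3) + 7/(-4)))*4 = (4 + ((-9/2 - ½)*(-⅓) + 7*(-¼)))*4 = (4 + (-5*(-⅓) - 7/4))*4 = (4 + (5/3 - 7/4))*4 = (4 - 1/12)*4 = (47/12)*4 = 47/3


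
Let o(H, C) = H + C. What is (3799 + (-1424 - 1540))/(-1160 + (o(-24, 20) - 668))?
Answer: -835/1832 ≈ -0.45579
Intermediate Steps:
o(H, C) = C + H
(3799 + (-1424 - 1540))/(-1160 + (o(-24, 20) - 668)) = (3799 + (-1424 - 1540))/(-1160 + ((20 - 24) - 668)) = (3799 - 2964)/(-1160 + (-4 - 668)) = 835/(-1160 - 672) = 835/(-1832) = 835*(-1/1832) = -835/1832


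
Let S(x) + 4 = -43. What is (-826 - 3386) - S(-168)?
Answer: -4165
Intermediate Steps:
S(x) = -47 (S(x) = -4 - 43 = -47)
(-826 - 3386) - S(-168) = (-826 - 3386) - 1*(-47) = -4212 + 47 = -4165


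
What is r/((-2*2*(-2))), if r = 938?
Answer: 469/4 ≈ 117.25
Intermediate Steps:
r/((-2*2*(-2))) = 938/((-2*2*(-2))) = 938/((-4*(-2))) = 938/8 = 938*(1/8) = 469/4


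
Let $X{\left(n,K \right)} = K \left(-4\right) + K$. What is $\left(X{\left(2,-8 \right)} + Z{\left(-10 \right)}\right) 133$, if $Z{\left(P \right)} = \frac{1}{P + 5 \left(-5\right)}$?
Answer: $\frac{15941}{5} \approx 3188.2$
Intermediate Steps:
$X{\left(n,K \right)} = - 3 K$ ($X{\left(n,K \right)} = - 4 K + K = - 3 K$)
$Z{\left(P \right)} = \frac{1}{-25 + P}$ ($Z{\left(P \right)} = \frac{1}{P - 25} = \frac{1}{-25 + P}$)
$\left(X{\left(2,-8 \right)} + Z{\left(-10 \right)}\right) 133 = \left(\left(-3\right) \left(-8\right) + \frac{1}{-25 - 10}\right) 133 = \left(24 + \frac{1}{-35}\right) 133 = \left(24 - \frac{1}{35}\right) 133 = \frac{839}{35} \cdot 133 = \frac{15941}{5}$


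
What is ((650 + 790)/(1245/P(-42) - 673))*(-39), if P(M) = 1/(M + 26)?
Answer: 56160/20593 ≈ 2.7271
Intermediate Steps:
P(M) = 1/(26 + M)
((650 + 790)/(1245/P(-42) - 673))*(-39) = ((650 + 790)/(1245/(1/(26 - 42)) - 673))*(-39) = (1440/(1245/(1/(-16)) - 673))*(-39) = (1440/(1245/(-1/16) - 673))*(-39) = (1440/(1245*(-16) - 673))*(-39) = (1440/(-19920 - 673))*(-39) = (1440/(-20593))*(-39) = (1440*(-1/20593))*(-39) = -1440/20593*(-39) = 56160/20593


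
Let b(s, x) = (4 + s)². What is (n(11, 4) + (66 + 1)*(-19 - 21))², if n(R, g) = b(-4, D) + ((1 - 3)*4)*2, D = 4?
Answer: 7268416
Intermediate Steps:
n(R, g) = -16 (n(R, g) = (4 - 4)² + ((1 - 3)*4)*2 = 0² - 2*4*2 = 0 - 8*2 = 0 - 16 = -16)
(n(11, 4) + (66 + 1)*(-19 - 21))² = (-16 + (66 + 1)*(-19 - 21))² = (-16 + 67*(-40))² = (-16 - 2680)² = (-2696)² = 7268416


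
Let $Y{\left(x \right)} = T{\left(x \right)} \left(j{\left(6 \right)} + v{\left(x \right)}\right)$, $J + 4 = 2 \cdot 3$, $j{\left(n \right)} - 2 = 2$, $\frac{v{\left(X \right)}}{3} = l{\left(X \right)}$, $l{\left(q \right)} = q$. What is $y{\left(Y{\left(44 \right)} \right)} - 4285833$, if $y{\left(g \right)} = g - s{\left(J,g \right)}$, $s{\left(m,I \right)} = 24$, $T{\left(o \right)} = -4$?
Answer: $-4286401$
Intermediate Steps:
$v{\left(X \right)} = 3 X$
$j{\left(n \right)} = 4$ ($j{\left(n \right)} = 2 + 2 = 4$)
$J = 2$ ($J = -4 + 2 \cdot 3 = -4 + 6 = 2$)
$Y{\left(x \right)} = -16 - 12 x$ ($Y{\left(x \right)} = - 4 \left(4 + 3 x\right) = -16 - 12 x$)
$y{\left(g \right)} = -24 + g$ ($y{\left(g \right)} = g - 24 = -24 + g$)
$y{\left(Y{\left(44 \right)} \right)} - 4285833 = \left(-24 - 544\right) - 4285833 = -568 - 4285833 = -4286401$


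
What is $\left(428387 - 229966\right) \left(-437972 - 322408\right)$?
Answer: $-150875359980$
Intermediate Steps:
$\left(428387 - 229966\right) \left(-437972 - 322408\right) = 198421 \left(-760380\right) = -150875359980$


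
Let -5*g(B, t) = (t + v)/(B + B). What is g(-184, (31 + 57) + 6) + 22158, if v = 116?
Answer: 4077093/184 ≈ 22158.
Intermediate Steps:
g(B, t) = -(116 + t)/(10*B) (g(B, t) = -(t + 116)/(5*(B + B)) = -(116 + t)/(5*(2*B)) = -(116 + t)*1/(2*B)/5 = -(116 + t)/(10*B))
g(-184, (31 + 57) + 6) + 22158 = (⅒)*(-116 - ((31 + 57) + 6))/(-184) + 22158 = (⅒)*(-1/184)*(-116 - (88 + 6)) + 22158 = (⅒)*(-1/184)*(-116 - 1*94) + 22158 = (⅒)*(-1/184)*(-116 - 94) + 22158 = (⅒)*(-1/184)*(-210) + 22158 = 21/184 + 22158 = 4077093/184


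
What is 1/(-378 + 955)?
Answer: 1/577 ≈ 0.0017331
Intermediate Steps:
1/(-378 + 955) = 1/577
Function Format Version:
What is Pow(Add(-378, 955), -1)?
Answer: Rational(1, 577) ≈ 0.0017331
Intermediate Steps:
Pow(Add(-378, 955), -1) = Pow(577, -1) = Rational(1, 577)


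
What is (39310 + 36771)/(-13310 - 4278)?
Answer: -76081/17588 ≈ -4.3257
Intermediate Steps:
(39310 + 36771)/(-13310 - 4278) = 76081/(-17588) = 76081*(-1/17588) = -76081/17588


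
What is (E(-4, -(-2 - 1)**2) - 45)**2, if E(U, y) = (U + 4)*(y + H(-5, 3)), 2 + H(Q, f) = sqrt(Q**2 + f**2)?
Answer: 2025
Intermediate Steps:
H(Q, f) = -2 + sqrt(Q**2 + f**2)
E(U, y) = (4 + U)*(-2 + y + sqrt(34)) (E(U, y) = (U + 4)*(y + (-2 + sqrt((-5)**2 + 3**2))) = (4 + U)*(y + (-2 + sqrt(25 + 9))) = (4 + U)*(y + (-2 + sqrt(34))) = (4 + U)*(-2 + y + sqrt(34)))
(E(-4, -(-2 - 1)**2) - 45)**2 = ((-8 + 4*(-(-2 - 1)**2) + 4*sqrt(34) - (-4)*(-2 - 1)**2 - 1*(-4)*(2 - sqrt(34))) - 45)**2 = ((-8 + 4*(-1*(-3)**2) + 4*sqrt(34) - (-4)*(-3)**2 + (8 - 4*sqrt(34))) - 45)**2 = ((-8 + 4*(-1*9) + 4*sqrt(34) - (-4)*9 + (8 - 4*sqrt(34))) - 45)**2 = ((-8 + 4*(-9) + 4*sqrt(34) - 4*(-9) + (8 - 4*sqrt(34))) - 45)**2 = ((-8 - 36 + 4*sqrt(34) + 36 + (8 - 4*sqrt(34))) - 45)**2 = (0 - 45)**2 = (-45)**2 = 2025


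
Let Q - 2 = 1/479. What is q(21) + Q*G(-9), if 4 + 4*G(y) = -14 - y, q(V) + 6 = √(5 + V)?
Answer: -20127/1916 + √26 ≈ -5.4057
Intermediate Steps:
q(V) = -6 + √(5 + V)
G(y) = -9/2 - y/4 (G(y) = -1 + (-14 - y)/4 = -1 + (-7/2 - y/4) = -9/2 - y/4)
Q = 959/479 (Q = 2 + 1/479 = 959/479 ≈ 2.0021)
q(21) + Q*G(-9) = (-6 + √(5 + 21)) + 959*(-9/2 - ¼*(-9))/479 = (-6 + √26) + 959*(-9/2 + 9/4)/479 = (-6 + √26) + (959/479)*(-9/4) = (-6 + √26) - 8631/1916 = -20127/1916 + √26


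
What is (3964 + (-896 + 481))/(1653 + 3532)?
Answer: 3549/5185 ≈ 0.68447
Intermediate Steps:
(3964 + (-896 + 481))/(1653 + 3532) = (3964 - 415)/5185 = 3549*(1/5185) = 3549/5185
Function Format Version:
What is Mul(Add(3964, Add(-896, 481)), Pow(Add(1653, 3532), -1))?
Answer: Rational(3549, 5185) ≈ 0.68447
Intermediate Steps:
Mul(Add(3964, Add(-896, 481)), Pow(Add(1653, 3532), -1)) = Mul(Add(3964, -415), Pow(5185, -1)) = Mul(3549, Rational(1, 5185)) = Rational(3549, 5185)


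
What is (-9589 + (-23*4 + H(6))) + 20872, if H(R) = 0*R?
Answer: 11191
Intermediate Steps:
H(R) = 0
(-9589 + (-23*4 + H(6))) + 20872 = (-9589 + (-23*4 + 0)) + 20872 = (-9589 + (-92 + 0)) + 20872 = (-9589 - 92) + 20872 = -9681 + 20872 = 11191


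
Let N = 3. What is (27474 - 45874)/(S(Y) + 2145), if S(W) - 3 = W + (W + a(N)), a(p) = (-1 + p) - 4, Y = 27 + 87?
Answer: -9200/1187 ≈ -7.7506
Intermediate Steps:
Y = 114
a(p) = -5 + p
S(W) = 1 + 2*W (S(W) = 3 + (W + (W + (-5 + 3))) = 3 + (W + (W - 2)) = 3 + (W + (-2 + W)) = 3 + (-2 + 2*W) = 1 + 2*W)
(27474 - 45874)/(S(Y) + 2145) = (27474 - 45874)/((1 + 2*114) + 2145) = -18400/((1 + 228) + 2145) = -18400/(229 + 2145) = -18400/2374 = -18400*1/2374 = -9200/1187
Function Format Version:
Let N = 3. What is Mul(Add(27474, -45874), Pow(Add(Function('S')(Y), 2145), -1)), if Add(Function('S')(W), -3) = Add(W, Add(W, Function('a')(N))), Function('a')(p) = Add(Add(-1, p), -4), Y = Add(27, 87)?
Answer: Rational(-9200, 1187) ≈ -7.7506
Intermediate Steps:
Y = 114
Function('a')(p) = Add(-5, p)
Function('S')(W) = Add(1, Mul(2, W)) (Function('S')(W) = Add(3, Add(W, Add(W, Add(-5, 3)))) = Add(3, Add(W, Add(W, -2))) = Add(3, Add(W, Add(-2, W))) = Add(3, Add(-2, Mul(2, W))) = Add(1, Mul(2, W)))
Mul(Add(27474, -45874), Pow(Add(Function('S')(Y), 2145), -1)) = Mul(Add(27474, -45874), Pow(Add(Add(1, Mul(2, 114)), 2145), -1)) = Mul(-18400, Pow(Add(Add(1, 228), 2145), -1)) = Mul(-18400, Pow(Add(229, 2145), -1)) = Mul(-18400, Pow(2374, -1)) = Mul(-18400, Rational(1, 2374)) = Rational(-9200, 1187)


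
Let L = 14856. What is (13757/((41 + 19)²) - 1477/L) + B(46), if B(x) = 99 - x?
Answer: 126399233/2228400 ≈ 56.722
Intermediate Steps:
(13757/((41 + 19)²) - 1477/L) + B(46) = (13757/((41 + 19)²) - 1477/14856) + (99 - 1*46) = (13757/(60²) - 1477*1/14856) + (99 - 46) = (13757/3600 - 1477/14856) + 53 = 8294033/2228400 + 53 = 126399233/2228400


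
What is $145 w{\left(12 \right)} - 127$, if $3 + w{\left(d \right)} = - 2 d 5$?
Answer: $-17962$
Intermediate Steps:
$w{\left(d \right)} = -3 - 10 d$ ($w{\left(d \right)} = -3 + - 2 d 5 = -3 - 10 d$)
$145 w{\left(12 \right)} - 127 = 145 \left(-3 - 120\right) - 127 = 145 \left(-123\right) - 127 = -17835 - 127 = -17962$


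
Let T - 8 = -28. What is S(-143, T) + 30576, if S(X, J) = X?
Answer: 30433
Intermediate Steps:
T = -20 (T = 8 - 28 = -20)
S(-143, T) + 30576 = -143 + 30576 = 30433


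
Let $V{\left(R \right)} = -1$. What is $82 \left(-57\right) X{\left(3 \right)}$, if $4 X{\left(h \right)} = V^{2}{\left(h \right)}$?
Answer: $- \frac{2337}{2} \approx -1168.5$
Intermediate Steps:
$X{\left(h \right)} = \frac{1}{4}$ ($X{\left(h \right)} = \frac{\left(-1\right)^{2}}{4} = \frac{1}{4} \cdot 1 = \frac{1}{4}$)
$82 \left(-57\right) X{\left(3 \right)} = 82 \left(-57\right) \frac{1}{4} = \left(-4674\right) \frac{1}{4} = - \frac{2337}{2}$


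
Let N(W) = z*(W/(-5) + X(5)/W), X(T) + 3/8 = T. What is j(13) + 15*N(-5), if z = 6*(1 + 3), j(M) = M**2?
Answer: 196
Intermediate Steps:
X(T) = -3/8 + T
z = 24 (z = 6*4 = 24)
N(W) = 111/W - 24*W/5 (N(W) = 24*(W/(-5) + (-3/8 + 5)/W) = 24*(W*(-1/5) + 37/(8*W)) = 24*(-W/5 + 37/(8*W)) = 111/W - 24*W/5)
j(13) + 15*N(-5) = 13**2 + 15*(111/(-5) - 24/5*(-5)) = 169 + 15*(111*(-1/5) + 24) = 169 + 15*(-111/5 + 24) = 169 + 15*(9/5) = 169 + 27 = 196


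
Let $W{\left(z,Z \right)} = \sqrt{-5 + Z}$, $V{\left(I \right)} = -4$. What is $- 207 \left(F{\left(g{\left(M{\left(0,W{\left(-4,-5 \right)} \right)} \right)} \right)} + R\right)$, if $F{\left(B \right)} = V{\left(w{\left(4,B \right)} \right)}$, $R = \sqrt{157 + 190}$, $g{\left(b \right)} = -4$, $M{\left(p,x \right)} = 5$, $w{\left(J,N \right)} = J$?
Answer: $828 - 207 \sqrt{347} \approx -3028.0$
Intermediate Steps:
$R = \sqrt{347} \approx 18.628$
$F{\left(B \right)} = -4$
$- 207 \left(F{\left(g{\left(M{\left(0,W{\left(-4,-5 \right)} \right)} \right)} \right)} + R\right) = - 207 \left(-4 + \sqrt{347}\right) = 828 - 207 \sqrt{347}$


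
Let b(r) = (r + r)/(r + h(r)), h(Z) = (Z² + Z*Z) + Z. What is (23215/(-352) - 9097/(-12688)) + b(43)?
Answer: -18203017/279136 ≈ -65.212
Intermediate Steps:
h(Z) = Z + 2*Z² (h(Z) = (Z² + Z²) + Z = 2*Z² + Z = Z + 2*Z²)
b(r) = 2*r/(r + r*(1 + 2*r)) (b(r) = (r + r)/(r + r*(1 + 2*r)) = (2*r)/(r + r*(1 + 2*r)) = 2*r/(r + r*(1 + 2*r)))
(23215/(-352) - 9097/(-12688)) + b(43) = (23215/(-352) - 9097/(-12688)) + 1/(1 + 43) = (23215*(-1/352) - 9097*(-1/12688)) + 1/44 = (-23215/352 + 9097/12688) + 1/44 = -18209361/279136 + 1/44 = -18203017/279136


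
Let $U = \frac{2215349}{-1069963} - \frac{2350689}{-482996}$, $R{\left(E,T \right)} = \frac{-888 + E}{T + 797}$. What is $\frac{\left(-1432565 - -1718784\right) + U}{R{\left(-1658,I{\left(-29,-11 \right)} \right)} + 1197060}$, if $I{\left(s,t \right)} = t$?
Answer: $\frac{58130966990550243795}{243119384770602252436} \approx 0.2391$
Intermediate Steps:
$R{\left(E,T \right)} = \frac{-888 + E}{797 + T}$
$U = \frac{1445145548903}{516787849148}$ ($U = 2215349 \left(- \frac{1}{1069963}\right) - - \frac{2350689}{482996} = - \frac{2215349}{1069963} + \frac{2350689}{482996} = \frac{1445145548903}{516787849148} \approx 2.7964$)
$\frac{\left(-1432565 - -1718784\right) + U}{R{\left(-1658,I{\left(-29,-11 \right)} \right)} + 1197060} = \frac{\left(-1432565 - -1718784\right) + \frac{1445145548903}{516787849148}}{\frac{-888 - 1658}{797 - 11} + 1197060} = \frac{\left(-1432565 + 1718784\right) + \frac{1445145548903}{516787849148}}{\frac{1}{786} \left(-2546\right) + 1197060} = \frac{286219 + \frac{1445145548903}{516787849148}}{\frac{1}{786} \left(-2546\right) + 1197060} = \frac{147915946540840315}{516787849148 \left(- \frac{1273}{393} + 1197060\right)} = \frac{147915946540840315}{516787849148 \cdot \frac{470443307}{393}} = \frac{147915946540840315}{516787849148} \cdot \frac{393}{470443307} = \frac{58130966990550243795}{243119384770602252436}$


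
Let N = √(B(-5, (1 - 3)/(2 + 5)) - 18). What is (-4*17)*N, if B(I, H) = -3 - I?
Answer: -272*I ≈ -272.0*I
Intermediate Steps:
N = 4*I (N = √((-3 - 1*(-5)) - 18) = √((-3 + 5) - 18) = √(2 - 18) = √(-16) = 4*I ≈ 4.0*I)
(-4*17)*N = (-4*17)*(4*I) = -272*I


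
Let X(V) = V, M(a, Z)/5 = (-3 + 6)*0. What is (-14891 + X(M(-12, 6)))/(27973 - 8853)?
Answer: -14891/19120 ≈ -0.77882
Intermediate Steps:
M(a, Z) = 0 (M(a, Z) = 5*((-3 + 6)*0) = 5*(3*0) = 5*0 = 0)
(-14891 + X(M(-12, 6)))/(27973 - 8853) = (-14891 + 0)/(27973 - 8853) = -14891/19120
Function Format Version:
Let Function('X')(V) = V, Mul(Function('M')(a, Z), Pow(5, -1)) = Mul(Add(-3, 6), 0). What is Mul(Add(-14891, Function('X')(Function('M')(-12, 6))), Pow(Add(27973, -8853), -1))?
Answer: Rational(-14891, 19120) ≈ -0.77882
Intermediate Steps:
Function('M')(a, Z) = 0 (Function('M')(a, Z) = Mul(5, Mul(Add(-3, 6), 0)) = Mul(5, Mul(3, 0)) = Mul(5, 0) = 0)
Mul(Add(-14891, Function('X')(Function('M')(-12, 6))), Pow(Add(27973, -8853), -1)) = Mul(Add(-14891, 0), Pow(Add(27973, -8853), -1)) = Mul(-14891, Pow(19120, -1)) = Mul(-14891, Rational(1, 19120)) = Rational(-14891, 19120)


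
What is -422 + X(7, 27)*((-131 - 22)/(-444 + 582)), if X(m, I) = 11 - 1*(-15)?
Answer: -10369/23 ≈ -450.83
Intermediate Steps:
X(m, I) = 26 (X(m, I) = 11 + 15 = 26)
-422 + X(7, 27)*((-131 - 22)/(-444 + 582)) = -422 + 26*((-131 - 22)/(-444 + 582)) = -422 + 26*(-153/138) = -422 + 26*(-153*1/138) = -422 + 26*(-51/46) = -422 - 663/23 = -10369/23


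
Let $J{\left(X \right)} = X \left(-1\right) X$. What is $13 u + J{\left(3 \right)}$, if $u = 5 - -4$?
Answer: $108$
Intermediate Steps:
$J{\left(X \right)} = - X^{2}$ ($J{\left(X \right)} = - X X = - X^{2}$)
$u = 9$ ($u = 5 + 4 = 9$)
$13 u + J{\left(3 \right)} = 13 \cdot 9 - 3^{2} = 117 - 9 = 108$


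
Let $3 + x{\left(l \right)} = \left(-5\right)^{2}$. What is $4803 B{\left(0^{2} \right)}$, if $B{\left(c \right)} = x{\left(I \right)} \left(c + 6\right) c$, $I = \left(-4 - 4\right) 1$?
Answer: $0$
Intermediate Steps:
$I = -8$ ($I = \left(-8\right) 1 = -8$)
$x{\left(l \right)} = 22$ ($x{\left(l \right)} = -3 + \left(-5\right)^{2} = -3 + 25 = 22$)
$B{\left(c \right)} = c \left(132 + 22 c\right)$ ($B{\left(c \right)} = 22 \left(c + 6\right) c = 22 \left(6 + c\right) c = \left(132 + 22 c\right) c = c \left(132 + 22 c\right)$)
$4803 B{\left(0^{2} \right)} = 4803 \cdot 22 \cdot 0^{2} \left(6 + 0^{2}\right) = 4803 \cdot 22 \cdot 0 \left(6 + 0\right) = 4803 \cdot 22 \cdot 0 \cdot 6 = 4803 \cdot 0 = 0$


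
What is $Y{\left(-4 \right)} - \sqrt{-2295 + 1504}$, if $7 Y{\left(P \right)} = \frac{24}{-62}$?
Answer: $- \frac{12}{217} - i \sqrt{791} \approx -0.0553 - 28.125 i$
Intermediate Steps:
$Y{\left(P \right)} = - \frac{12}{217}$ ($Y{\left(P \right)} = \frac{24 \frac{1}{-62}}{7} = \frac{24 \left(- \frac{1}{62}\right)}{7} = \frac{1}{7} \left(- \frac{12}{31}\right) = - \frac{12}{217}$)
$Y{\left(-4 \right)} - \sqrt{-2295 + 1504} = - \frac{12}{217} - \sqrt{-2295 + 1504} = - \frac{12}{217} - \sqrt{-791} = - \frac{12}{217} - i \sqrt{791}$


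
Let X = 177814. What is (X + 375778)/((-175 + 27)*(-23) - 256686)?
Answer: -276796/126641 ≈ -2.1857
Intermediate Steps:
(X + 375778)/((-175 + 27)*(-23) - 256686) = (177814 + 375778)/((-175 + 27)*(-23) - 256686) = 553592/(-148*(-23) - 256686) = 553592/(3404 - 256686) = 553592/(-253282) = 553592*(-1/253282) = -276796/126641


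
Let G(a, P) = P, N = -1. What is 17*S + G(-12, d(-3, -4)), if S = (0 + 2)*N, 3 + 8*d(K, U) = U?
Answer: -279/8 ≈ -34.875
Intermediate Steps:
d(K, U) = -3/8 + U/8
S = -2 (S = (0 + 2)*(-1) = 2*(-1) = -2)
17*S + G(-12, d(-3, -4)) = 17*(-2) + (-3/8 + (⅛)*(-4)) = -34 + (-3/8 - ½) = -34 - 7/8 = -279/8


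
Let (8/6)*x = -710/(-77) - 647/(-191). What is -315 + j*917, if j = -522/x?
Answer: -9444888159/185429 ≈ -50935.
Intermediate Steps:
x = 556287/58828 (x = 3*(-710/(-77) - 647/(-191))/4 = 3*(-710*(-1/77) - 647*(-1/191))/4 = 3*(710/77 + 647/191)/4 = (3/4)*(185429/14707) = 556287/58828 ≈ 9.4562)
j = -10236072/185429 (j = -522/556287/58828 = -522*58828/556287 = -10236072/185429 ≈ -55.202)
-315 + j*917 = -315 - 10236072/185429*917 = -315 - 9386478024/185429 = -9444888159/185429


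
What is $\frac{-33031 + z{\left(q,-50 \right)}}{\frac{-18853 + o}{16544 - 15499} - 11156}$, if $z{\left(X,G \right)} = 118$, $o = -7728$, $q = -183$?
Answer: $\frac{67045}{22777} \approx 2.9435$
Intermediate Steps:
$\frac{-33031 + z{\left(q,-50 \right)}}{\frac{-18853 + o}{16544 - 15499} - 11156} = \frac{-33031 + 118}{\frac{-18853 - 7728}{16544 - 15499} - 11156} = - \frac{32913}{- \frac{26581}{1045} - 11156} = - \frac{32913}{\left(-26581\right) \frac{1}{1045} - 11156} = - \frac{32913}{- \frac{1399}{55} - 11156} = - \frac{32913}{- \frac{614979}{55}} = \left(-32913\right) \left(- \frac{55}{614979}\right) = \frac{67045}{22777}$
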